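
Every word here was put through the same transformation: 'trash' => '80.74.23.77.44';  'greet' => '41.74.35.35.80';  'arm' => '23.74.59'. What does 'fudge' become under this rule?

38.83.32.41.35

t(#20)→80 and r(#18)→74: differences scale by 3, so n = 3·pos + 20. With a=1..z=26, the number is 3·pos + 20.
Applying it to fudge: f=6→38, u=21→83, d=4→32, g=7→41, e=5→35.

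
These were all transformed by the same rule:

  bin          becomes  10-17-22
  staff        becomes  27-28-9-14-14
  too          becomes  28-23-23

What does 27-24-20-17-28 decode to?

split

b is letter #2 and maps to 10: an offset of 8. The number is (letter's place in the alphabet, a=1) + 8.
Reversing it on 27-24-20-17-28: 27→(27−8)÷1=19=s, 24→(24−8)÷1=16=p, 20→(20−8)÷1=12=l, 17→(17−8)÷1=9=i, 28→(28−8)÷1=20=t.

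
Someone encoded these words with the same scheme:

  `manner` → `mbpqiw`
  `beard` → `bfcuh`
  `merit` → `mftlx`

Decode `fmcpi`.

flame

In manner: m→m is +0, a→b is +1, n→p is +2, n→q is +3 — the shift increases by 1 each position. The shift increases by 1 at each position, starting from +0: 0, 1, 2, ….
Undoing it on fmcpi: f−0=f, m−1=l, c−2=a, p−3=m, i−4=e.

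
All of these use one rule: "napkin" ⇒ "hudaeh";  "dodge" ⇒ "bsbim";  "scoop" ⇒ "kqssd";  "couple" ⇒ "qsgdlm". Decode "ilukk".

glass

n(13)→h(7) and a(0)→u(20) fit y≡11x+20 (mod 26); the inverse of 11 mod 26 is 19. Treating letters as 0–25, the rule is x ↦ 11x + 20 (mod 26).
Undoing it on ilukk: i(8)→19·(8−20)≡6=g; l(11)→19·(11−20)≡11=l; u(20)→19·(20−20)≡0=a; k(10)→19·(10−20)≡18=s; k(10)→19·(10−20)≡18=s (all mod 26).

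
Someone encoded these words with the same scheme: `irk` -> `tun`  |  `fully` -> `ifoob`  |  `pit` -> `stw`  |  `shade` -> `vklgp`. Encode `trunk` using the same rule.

wufqn

The shift depends on letter class: consonant r→u is +3, but vowel i→t is +11. The rule splits by letter class: vowels +11, consonants +3.
Applying it to trunk: t(cons)+3=w, r(cons)+3=u, u(vowel)+11=f, n(cons)+3=q, k(cons)+3=n.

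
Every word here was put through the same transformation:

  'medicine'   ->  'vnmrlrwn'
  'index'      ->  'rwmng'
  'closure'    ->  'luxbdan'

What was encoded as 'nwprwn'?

engine

Each letter is shifted forward by 9 in the alphabet (a Caesar shift of +9).
Decoding nwprwn: n−9=e, w−9=n, p−9=g, r−9=i, w−9=n, n−9=e.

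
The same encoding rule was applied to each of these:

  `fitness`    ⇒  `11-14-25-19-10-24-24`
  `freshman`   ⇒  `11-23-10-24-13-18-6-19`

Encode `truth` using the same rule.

The number is (letter's place in the alphabet, a=1) + 5.
For truth: t=20→25, r=18→23, u=21→26, t=20→25, h=8→13.

25-23-26-25-13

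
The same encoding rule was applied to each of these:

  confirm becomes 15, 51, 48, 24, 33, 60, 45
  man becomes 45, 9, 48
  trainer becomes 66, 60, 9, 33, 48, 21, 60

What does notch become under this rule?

With a=1..z=26, the number is 3·pos + 6.
On notch: n=14→48, o=15→51, t=20→66, c=3→15, h=8→30.

48, 51, 66, 15, 30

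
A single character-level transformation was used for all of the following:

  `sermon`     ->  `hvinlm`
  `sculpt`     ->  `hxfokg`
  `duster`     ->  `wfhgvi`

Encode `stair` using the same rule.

Each pair mirrors across the alphabet (s↔h, e↔v, r↔i): positions sum to 25. This is the alphabet-reversal cipher (Atbash): a becomes z, b becomes y, etc.
Applying it to stair: s↔h, t↔g, a↔z, i↔r, r↔i.

hgzri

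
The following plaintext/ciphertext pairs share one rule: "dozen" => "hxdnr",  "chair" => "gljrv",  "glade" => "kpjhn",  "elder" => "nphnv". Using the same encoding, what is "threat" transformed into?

xlvnjx

The shift depends on letter class: consonant d→h is +4, but vowel o→x is +9. Vowels shift forward by 9 and consonants shift forward by 4.
On threat: t(cons)+4=x, h(cons)+4=l, r(cons)+4=v, e(vowel)+9=n, a(vowel)+9=j, t(cons)+4=x.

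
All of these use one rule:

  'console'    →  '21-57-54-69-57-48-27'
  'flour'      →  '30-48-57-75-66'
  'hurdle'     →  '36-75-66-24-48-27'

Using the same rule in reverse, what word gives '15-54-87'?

The formula is n = 3×(alphabet index, a=1) + 12.
Reversing it on 15-54-87: 15→(15−12)÷3=1=a, 54→(54−12)÷3=14=n, 87→(87−12)÷3=25=y.

any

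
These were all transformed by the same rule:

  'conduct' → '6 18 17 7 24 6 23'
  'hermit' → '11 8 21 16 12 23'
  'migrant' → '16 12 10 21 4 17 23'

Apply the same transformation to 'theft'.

23 11 8 9 23

The number is (letter's place in the alphabet, a=1) + 3.
For theft: t=20→23, h=8→11, e=5→8, f=6→9, t=20→23.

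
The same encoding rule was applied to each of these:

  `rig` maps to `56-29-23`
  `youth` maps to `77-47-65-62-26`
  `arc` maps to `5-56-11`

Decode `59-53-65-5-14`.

squad

With a=1..z=26, the number is 3·pos + 2.
Undoing it on 59-53-65-5-14: 59→(59−2)÷3=19=s, 53→(53−2)÷3=17=q, 65→(65−2)÷3=21=u, 5→(5−2)÷3=1=a, 14→(14−2)÷3=4=d.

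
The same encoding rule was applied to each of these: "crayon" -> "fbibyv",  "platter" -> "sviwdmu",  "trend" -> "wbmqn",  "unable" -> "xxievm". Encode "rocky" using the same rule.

Shifts by position in crayon: pos 0: c→f (+3), pos 1: r→b (+10), pos 2: a→i (+8), pos 3: y→b (+3), pos 4: o→y (+10), pos 5: n→v (+8) — repeating every 3. It's a Vigenère-style cipher with numeric key [3,10,8]: position i shifts by key[i mod 3].
On rocky: r+3=u, o+10=y, c+8=k, k+3=n, y+10=i.

uykni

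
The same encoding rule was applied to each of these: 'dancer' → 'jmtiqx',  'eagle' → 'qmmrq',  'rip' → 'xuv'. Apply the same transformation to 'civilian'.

The shift depends on letter class: consonant d→j is +6, but vowel a→m is +12. Vowels shift forward by 12 and consonants shift forward by 6.
On civilian: c(cons)+6=i, i(vowel)+12=u, v(cons)+6=b, i(vowel)+12=u, l(cons)+6=r, i(vowel)+12=u, a(vowel)+12=m, n(cons)+6=t.

iuburumt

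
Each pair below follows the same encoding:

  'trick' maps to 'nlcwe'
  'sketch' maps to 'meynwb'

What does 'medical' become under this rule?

gyxcwuf

This is a Caesar cipher with shift 20.
On medical: m+20=g, e+20=y, d+20=x, i+20=c, c+20=w, a+20=u, l+20=f.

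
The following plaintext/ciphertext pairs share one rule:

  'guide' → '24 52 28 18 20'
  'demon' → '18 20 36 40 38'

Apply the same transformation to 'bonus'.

14 40 38 52 48

g(#7)→24 and u(#21)→52: differences scale by 2, so n = 2·pos + 10. The formula is n = 2×(alphabet index, a=1) + 10.
For bonus: b=2→14, o=15→40, n=14→38, u=21→52, s=19→48.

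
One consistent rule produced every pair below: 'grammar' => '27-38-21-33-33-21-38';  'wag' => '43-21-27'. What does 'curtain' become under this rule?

23-41-38-40-21-29-34

g is letter #7 and maps to 27: an offset of 20. The number is (letter's place in the alphabet, a=1) + 20.
Applying it to curtain: c=3→23, u=21→41, r=18→38, t=20→40, a=1→21, i=9→29, n=14→34.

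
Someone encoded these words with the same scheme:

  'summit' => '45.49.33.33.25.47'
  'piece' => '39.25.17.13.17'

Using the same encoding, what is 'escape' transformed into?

17.45.13.9.39.17

s(#19)→45 and u(#21)→49: differences scale by 2, so n = 2·pos + 7. Each letter becomes 2×(its alphabet position, a=1..z=26) + 7.
On escape: e=5→17, s=19→45, c=3→13, a=1→9, p=16→39, e=5→17.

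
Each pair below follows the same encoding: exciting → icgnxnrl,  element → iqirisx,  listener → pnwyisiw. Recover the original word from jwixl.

fresh

The shifts repeat in a cycle of length 2: positions 0,1,… shift by +4, +5, then the pattern repeats.
Reversing it on jwixl: j−4=f, w−5=r, i−4=e, x−5=s, l−4=h.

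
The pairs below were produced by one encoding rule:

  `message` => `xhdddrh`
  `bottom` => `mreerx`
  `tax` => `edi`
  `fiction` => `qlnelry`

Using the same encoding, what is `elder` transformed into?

The shift depends on letter class: consonant m→x is +11, but vowel e→h is +3. Two shifts are in play — +3 for a/e/i/o/u, +11 for every other letter.
For elder: e(vowel)+3=h, l(cons)+11=w, d(cons)+11=o, e(vowel)+3=h, r(cons)+11=c.

hwohc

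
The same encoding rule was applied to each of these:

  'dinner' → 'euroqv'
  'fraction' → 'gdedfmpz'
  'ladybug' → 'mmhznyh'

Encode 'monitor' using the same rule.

A repeating key of period 3 is used — shifts +1, +12, +4 over and over.
For monitor: m+1=n, o+12=a, n+4=r, i+1=j, t+12=f, o+4=s, r+1=s.

narjfss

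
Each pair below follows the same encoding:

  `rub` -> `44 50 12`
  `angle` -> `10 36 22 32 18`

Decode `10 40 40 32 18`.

The formula is n = 2×(alphabet index, a=1) + 8.
Undoing it on 10 40 40 32 18: 10→(10−8)÷2=1=a, 40→(40−8)÷2=16=p, 40→(40−8)÷2=16=p, 32→(32−8)÷2=12=l, 18→(18−8)÷2=5=e.

apple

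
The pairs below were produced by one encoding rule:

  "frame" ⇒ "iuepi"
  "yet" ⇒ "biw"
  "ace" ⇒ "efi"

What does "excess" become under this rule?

Vowels shift forward by 4 and consonants shift forward by 3.
On excess: e(vowel)+4=i, x(cons)+3=a, c(cons)+3=f, e(vowel)+4=i, s(cons)+3=v, s(cons)+3=v.

iafivv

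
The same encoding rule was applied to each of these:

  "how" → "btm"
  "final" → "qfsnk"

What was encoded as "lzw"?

The word is reversed, then every letter is shifted forward by 5.
Reversing it on lzw: shift back: l−5=g, z−5=u, w−5=r → gur; then reverse → rug.

rug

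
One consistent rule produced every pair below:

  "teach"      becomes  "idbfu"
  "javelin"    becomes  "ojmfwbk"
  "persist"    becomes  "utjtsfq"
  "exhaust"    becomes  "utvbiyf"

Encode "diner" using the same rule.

sfoje

The output letters match the input read backwards, each shifted +1: teach reversed is hcaet. Two steps: reverse the string, then apply a Caesar shift of +1.
For diner: reverse → renid; then shift: r+1=s, e+1=f, n+1=o, i+1=j, d+1=e.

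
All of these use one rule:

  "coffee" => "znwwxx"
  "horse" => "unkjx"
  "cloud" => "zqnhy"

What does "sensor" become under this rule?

jxojnk

c(2)→z(25) and o(14)→n(13) fit y≡25x+1 (mod 26); the inverse of 25 mod 26 is 25. Treating letters as 0–25, the rule is x ↦ 25x + 1 (mod 26).
Applying it to sensor: s(18)→25·18+1≡9=j; e(4)→25·4+1≡23=x; n(13)→25·13+1≡14=o; s(18)→25·18+1≡9=j; o(14)→25·14+1≡13=n; r(17)→25·17+1≡10=k (all mod 26).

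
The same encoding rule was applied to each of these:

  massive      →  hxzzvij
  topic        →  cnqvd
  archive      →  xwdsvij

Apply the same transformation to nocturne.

kndcfwkj

m(12)→h(7) and a(0)→x(23) fit y≡3x+23 (mod 26); the inverse of 3 mod 26 is 9. Treating letters as 0–25, the rule is x ↦ 3x + 23 (mod 26).
For nocturne: n(13)→3·13+23≡10=k; o(14)→3·14+23≡13=n; c(2)→3·2+23≡3=d; t(19)→3·19+23≡2=c; u(20)→3·20+23≡5=f; r(17)→3·17+23≡22=w; n(13)→3·13+23≡10=k; e(4)→3·4+23≡9=j (all mod 26).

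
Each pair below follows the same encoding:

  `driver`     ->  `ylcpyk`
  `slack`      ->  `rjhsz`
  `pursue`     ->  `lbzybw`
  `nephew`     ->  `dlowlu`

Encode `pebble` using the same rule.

lsiilw

The word is reversed, then every letter is shifted forward by 7.
For pebble: reverse → elbbep; then shift: e+7=l, l+7=s, b+7=i, b+7=i, e+7=l, p+7=w.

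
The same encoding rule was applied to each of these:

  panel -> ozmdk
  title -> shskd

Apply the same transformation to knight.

jmhfgs

Each letter is shifted forward by 25 in the alphabet (a Caesar shift of +25).
For knight: k+25=j, n+25=m, i+25=h, g+25=f, h+25=g, t+25=s.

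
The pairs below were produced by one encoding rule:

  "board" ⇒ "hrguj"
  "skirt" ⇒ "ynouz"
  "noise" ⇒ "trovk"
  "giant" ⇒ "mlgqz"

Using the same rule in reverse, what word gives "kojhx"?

A repeating key of period 2 is used — shifts +6, +3 over and over.
Reversing it on kojhx: k−6=e, o−3=l, j−6=d, h−3=e, x−6=r.

elder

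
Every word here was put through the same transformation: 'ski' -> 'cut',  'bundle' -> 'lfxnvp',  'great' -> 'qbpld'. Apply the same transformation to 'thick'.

drtmu

The shift depends on letter class: consonant s→c is +10, but vowel i→t is +11. The rule splits by letter class: vowels +11, consonants +10.
Applying it to thick: t(cons)+10=d, h(cons)+10=r, i(vowel)+11=t, c(cons)+10=m, k(cons)+10=u.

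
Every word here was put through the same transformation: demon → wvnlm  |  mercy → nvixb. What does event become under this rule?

vevmg

Letters are reflected about the middle of the alphabet (position → 25−position): Atbash.
On event: e↔v, v↔e, e↔v, n↔m, t↔g.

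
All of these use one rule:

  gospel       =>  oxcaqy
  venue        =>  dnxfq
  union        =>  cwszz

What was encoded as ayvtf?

In gospel: g→o is +8, o→x is +9, s→c is +10, p→a is +11 — the shift increases by 1 each position. Each letter shifts forward by (position + 8), i.e. 8, 9, 10, … — the shift grows by one for each successive letter.
Decoding ayvtf: a−8=s, y−9=p, v−10=l, t−11=i, f−12=t.

split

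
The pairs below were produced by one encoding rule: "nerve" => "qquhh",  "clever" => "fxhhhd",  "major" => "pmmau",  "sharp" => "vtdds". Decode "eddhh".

Shifts by position in nerve: pos 0: n→q (+3), pos 1: e→q (+12), pos 2: r→u (+3), pos 3: v→h (+12) — repeating every 2. It's a Vigenère-style cipher with numeric key [3,12]: position i shifts by key[i mod 2].
Decoding eddhh: e−3=b, d−12=r, d−3=a, h−12=v, h−3=e.

brave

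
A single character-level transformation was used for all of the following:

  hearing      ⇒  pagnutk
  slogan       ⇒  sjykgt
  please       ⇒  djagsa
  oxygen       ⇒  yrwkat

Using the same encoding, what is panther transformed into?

h(7)→p(15) and e(4)→a(0) fit y≡5x+6 (mod 26); the inverse of 5 mod 26 is 21. Treating letters as 0–25, the rule is x ↦ 5x + 6 (mod 26).
Applying it to panther: p(15)→5·15+6≡3=d; a(0)→5·0+6≡6=g; n(13)→5·13+6≡19=t; t(19)→5·19+6≡23=x; h(7)→5·7+6≡15=p; e(4)→5·4+6≡0=a; r(17)→5·17+6≡13=n (all mod 26).

dgtxpan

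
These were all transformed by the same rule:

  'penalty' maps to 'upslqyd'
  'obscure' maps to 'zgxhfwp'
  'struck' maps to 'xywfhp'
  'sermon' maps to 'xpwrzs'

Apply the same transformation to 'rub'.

wfg

Two shifts are in play — +11 for a/e/i/o/u, +5 for every other letter.
For rub: r(cons)+5=w, u(vowel)+11=f, b(cons)+5=g.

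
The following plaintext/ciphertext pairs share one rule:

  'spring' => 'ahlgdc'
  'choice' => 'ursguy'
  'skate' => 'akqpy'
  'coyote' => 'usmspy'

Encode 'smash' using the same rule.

s(18)→a(0) and p(15)→h(7) fit y≡15x+16 (mod 26); the inverse of 15 mod 26 is 7. This is an affine cipher: with a=0,…,z=25, each position x becomes (15x+16) mod 26.
On smash: s(18)→15·18+16≡0=a; m(12)→15·12+16≡14=o; a(0)→15·0+16≡16=q; s(18)→15·18+16≡0=a; h(7)→15·7+16≡17=r (all mod 26).

aoqar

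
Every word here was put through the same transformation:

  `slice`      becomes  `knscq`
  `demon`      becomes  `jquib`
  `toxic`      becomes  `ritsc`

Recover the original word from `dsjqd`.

s(18)→k(10) and l(11)→n(13) fit y≡7x+14 (mod 26); the inverse of 7 mod 26 is 15. This is an affine cipher: with a=0,…,z=25, each position x becomes (7x+14) mod 26.
Reversing it on dsjqd: d(3)→15·(3−14)≡17=r; s(18)→15·(18−14)≡8=i; j(9)→15·(9−14)≡3=d; q(16)→15·(16−14)≡4=e; d(3)→15·(3−14)≡17=r (all mod 26).

rider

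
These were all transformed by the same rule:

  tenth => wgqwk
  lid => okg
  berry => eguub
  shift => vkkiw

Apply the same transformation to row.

uqz

The rule splits by letter class: vowels +2, consonants +3.
Applying it to row: r(cons)+3=u, o(vowel)+2=q, w(cons)+3=z.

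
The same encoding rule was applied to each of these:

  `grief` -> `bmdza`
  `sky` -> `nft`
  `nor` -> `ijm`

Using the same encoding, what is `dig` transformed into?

Compare letters: g→b is +21, r→m is +21, i→d is +21 — a constant shift. This is a Caesar cipher with shift 21.
Applying it to dig: d+21=y, i+21=d, g+21=b.

ydb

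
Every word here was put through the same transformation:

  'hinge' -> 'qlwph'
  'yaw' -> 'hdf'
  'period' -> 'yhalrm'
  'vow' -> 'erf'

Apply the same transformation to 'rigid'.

alplm

The shift depends on letter class: consonant h→q is +9, but vowel i→l is +3. The rule splits by letter class: vowels +3, consonants +9.
On rigid: r(cons)+9=a, i(vowel)+3=l, g(cons)+9=p, i(vowel)+3=l, d(cons)+9=m.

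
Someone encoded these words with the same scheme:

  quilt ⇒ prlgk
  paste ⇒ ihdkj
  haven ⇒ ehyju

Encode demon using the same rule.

This is an affine cipher: with a=0,…,z=25, each position x becomes (7x+7) mod 26.
On demon: d(3)→7·3+7≡2=c; e(4)→7·4+7≡9=j; m(12)→7·12+7≡13=n; o(14)→7·14+7≡1=b; n(13)→7·13+7≡20=u (all mod 26).

cjnbu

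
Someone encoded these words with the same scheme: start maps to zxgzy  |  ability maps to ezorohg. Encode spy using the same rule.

The output letters match the input read backwards, each shifted +6: start reversed is trats. Two steps: reverse the string, then apply a Caesar shift of +6.
On spy: reverse → yps; then shift: y+6=e, p+6=v, s+6=y.

evy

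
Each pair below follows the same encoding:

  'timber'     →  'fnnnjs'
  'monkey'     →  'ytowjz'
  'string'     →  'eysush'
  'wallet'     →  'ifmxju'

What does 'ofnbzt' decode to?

Shifts by position in timber: pos 0: t→f (+12), pos 1: i→n (+5), pos 2: m→n (+1), pos 3: b→n (+12), pos 4: e→j (+5), pos 5: r→s (+1) — repeating every 3. It's a Vigenère-style cipher with numeric key [12,5,1]: position i shifts by key[i mod 3].
Decoding ofnbzt: o−12=c, f−5=a, n−1=m, b−12=p, z−5=u, t−1=s.

campus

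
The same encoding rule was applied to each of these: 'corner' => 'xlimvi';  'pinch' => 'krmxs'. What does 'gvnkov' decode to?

temple

Each letter is replaced by its mirror in the alphabet: a↔z, b↔y, c↔x, and so on (the Atbash cipher).
Decoding gvnkov: g↔t, v↔e, n↔m, k↔p, o↔l, v↔e.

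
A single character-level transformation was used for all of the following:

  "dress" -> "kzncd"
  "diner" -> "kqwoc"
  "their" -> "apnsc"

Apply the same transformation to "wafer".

diooc

In dress: d→k is +7, r→z is +8, e→n is +9, s→c is +10 — the shift increases by 1 each position. The shift increases by 1 at each position, starting from +7: 7, 8, 9, ….
Applying it to wafer: w+7=d, a+8=i, f+9=o, e+10=o, r+11=c.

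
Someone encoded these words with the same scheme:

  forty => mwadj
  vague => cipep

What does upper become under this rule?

In forty: f→m is +7, o→w is +8, r→a is +9, t→d is +10 — the shift increases by 1 each position. Each letter shifts forward by (position + 7), i.e. 7, 8, 9, … — the shift grows by one for each successive letter.
On upper: u+7=b, p+8=x, p+9=y, e+10=o, r+11=c.

bxyoc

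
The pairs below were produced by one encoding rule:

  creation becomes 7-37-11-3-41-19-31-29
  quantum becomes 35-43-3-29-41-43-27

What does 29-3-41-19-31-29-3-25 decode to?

c(#3)→7 and r(#18)→37: differences scale by 2, so n = 2·pos + 1. With a=1..z=26, the number is 2·pos + 1.
Undoing it on 29-3-41-19-31-29-3-25: 29→(29−1)÷2=14=n, 3→(3−1)÷2=1=a, 41→(41−1)÷2=20=t, 19→(19−1)÷2=9=i, 31→(31−1)÷2=15=o, 29→(29−1)÷2=14=n, 3→(3−1)÷2=1=a, 25→(25−1)÷2=12=l.

national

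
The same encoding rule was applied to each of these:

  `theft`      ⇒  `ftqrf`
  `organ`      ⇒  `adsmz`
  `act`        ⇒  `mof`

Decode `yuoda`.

Compare letters: t→f is +12, h→t is +12, e→q is +12 — a constant shift. Each letter is shifted forward by 12 in the alphabet (a Caesar shift of +12).
Decoding yuoda: y−12=m, u−12=i, o−12=c, d−12=r, a−12=o.

micro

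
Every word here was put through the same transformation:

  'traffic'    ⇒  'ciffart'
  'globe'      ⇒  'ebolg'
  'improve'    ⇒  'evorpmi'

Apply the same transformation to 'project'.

tcejorp

The output letters match the input read backwards: traffic reversed is ciffart. It's just the letters in reverse order.
On project: reverse → tcejorp.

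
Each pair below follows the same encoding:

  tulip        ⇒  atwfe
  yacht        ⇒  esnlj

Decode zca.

pro

The output letters match the input read backwards, each shifted +11: tulip reversed is pilut. Two steps: reverse the string, then apply a Caesar shift of +11.
Undoing it on zca: shift back: z−11=o, c−11=r, a−11=p → orp; then reverse → pro.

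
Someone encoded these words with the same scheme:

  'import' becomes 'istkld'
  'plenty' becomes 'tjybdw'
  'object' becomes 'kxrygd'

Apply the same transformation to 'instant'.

ibudobd

i(8)→i(8) and m(12)→s(18) fit y≡9x+14 (mod 26); the inverse of 9 mod 26 is 3. Treating letters as 0–25, the rule is x ↦ 9x + 14 (mod 26).
For instant: i(8)→9·8+14≡8=i; n(13)→9·13+14≡1=b; s(18)→9·18+14≡20=u; t(19)→9·19+14≡3=d; a(0)→9·0+14≡14=o; n(13)→9·13+14≡1=b; t(19)→9·19+14≡3=d (all mod 26).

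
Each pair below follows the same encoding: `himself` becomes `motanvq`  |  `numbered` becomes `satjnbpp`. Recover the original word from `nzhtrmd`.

In himself: h→m is +5, i→o is +6, m→t is +7, s→a is +8 — the shift increases by 1 each position. Letter i (0-indexed) is shifted by i+5, so successive shifts are 5, 6, 7, ….
Reversing it on nzhtrmd: n−5=i, z−6=t, h−7=a, t−8=l, r−9=i, m−10=c, d−11=s.

italics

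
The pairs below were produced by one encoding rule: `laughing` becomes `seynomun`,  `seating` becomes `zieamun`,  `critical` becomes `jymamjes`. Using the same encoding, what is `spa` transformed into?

The shift depends on letter class: consonant l→s is +7, but vowel a→e is +4. Vowels shift forward by 4 and consonants shift forward by 7.
For spa: s(cons)+7=z, p(cons)+7=w, a(vowel)+4=e.

zwe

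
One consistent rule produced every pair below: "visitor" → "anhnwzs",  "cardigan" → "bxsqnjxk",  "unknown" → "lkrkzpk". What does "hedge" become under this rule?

yfqjf

v(21)→a(0) and i(8)→n(13) fit y≡15x+23 (mod 26); the inverse of 15 mod 26 is 7. Treating letters as 0–25, the rule is x ↦ 15x + 23 (mod 26).
For hedge: h(7)→15·7+23≡24=y; e(4)→15·4+23≡5=f; d(3)→15·3+23≡16=q; g(6)→15·6+23≡9=j; e(4)→15·4+23≡5=f (all mod 26).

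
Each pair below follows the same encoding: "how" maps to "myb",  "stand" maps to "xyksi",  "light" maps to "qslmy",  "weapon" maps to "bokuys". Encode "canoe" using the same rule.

hksyo

The shift depends on letter class: consonant h→m is +5, but vowel o→y is +10. Vowels shift forward by 10 and consonants shift forward by 5.
For canoe: c(cons)+5=h, a(vowel)+10=k, n(cons)+5=s, o(vowel)+10=y, e(vowel)+10=o.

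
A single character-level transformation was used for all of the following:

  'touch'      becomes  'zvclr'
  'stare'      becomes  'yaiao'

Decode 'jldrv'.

devil

In touch: t→z is +6, o→v is +7, u→c is +8, c→l is +9 — the shift increases by 1 each position. The shift increases by 1 at each position, starting from +6: 6, 7, 8, ….
Undoing it on jldrv: j−6=d, l−7=e, d−8=v, r−9=i, v−10=l.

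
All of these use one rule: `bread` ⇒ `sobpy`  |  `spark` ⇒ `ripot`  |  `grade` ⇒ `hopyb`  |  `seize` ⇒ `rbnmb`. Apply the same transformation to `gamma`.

hpzzp

b(1)→s(18) and r(17)→o(14) fit y≡3x+15 (mod 26); the inverse of 3 mod 26 is 9. Each letter's alphabet position (a=0..z=25) is mapped through 3·x+15 mod 26 — an affine cipher.
On gamma: g(6)→3·6+15≡7=h; a(0)→3·0+15≡15=p; m(12)→3·12+15≡25=z; m(12)→3·12+15≡25=z; a(0)→3·0+15≡15=p (all mod 26).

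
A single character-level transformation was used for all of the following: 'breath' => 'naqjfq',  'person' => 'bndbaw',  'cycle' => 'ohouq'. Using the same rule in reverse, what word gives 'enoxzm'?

Shifts by position in breath: pos 0: b→n (+12), pos 1: r→a (+9), pos 2: e→q (+12), pos 3: a→j (+9) — repeating every 2. The shifts repeat in a cycle of length 2: positions 0,1,… shift by +12, +9, then the pattern repeats.
Decoding enoxzm: e−12=s, n−9=e, o−12=c, x−9=o, z−12=n, m−9=d.

second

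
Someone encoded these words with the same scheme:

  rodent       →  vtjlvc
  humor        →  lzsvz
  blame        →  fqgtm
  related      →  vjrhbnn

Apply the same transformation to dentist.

Each letter shifts forward by (position + 4), i.e. 4, 5, 6, … — the shift grows by one for each successive letter.
For dentist: d+4=h, e+5=j, n+6=t, t+7=a, i+8=q, s+9=b, t+10=d.

hjtaqbd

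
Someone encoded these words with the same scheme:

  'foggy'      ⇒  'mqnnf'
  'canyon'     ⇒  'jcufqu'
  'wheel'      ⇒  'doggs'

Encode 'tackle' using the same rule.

acjrsg

Two shifts are in play — +2 for a/e/i/o/u, +7 for every other letter.
For tackle: t(cons)+7=a, a(vowel)+2=c, c(cons)+7=j, k(cons)+7=r, l(cons)+7=s, e(vowel)+2=g.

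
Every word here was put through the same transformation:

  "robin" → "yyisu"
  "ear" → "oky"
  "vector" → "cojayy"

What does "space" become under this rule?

The shift depends on letter class: consonant r→y is +7, but vowel o→y is +10. Vowels shift forward by 10 and consonants shift forward by 7.
For space: s(cons)+7=z, p(cons)+7=w, a(vowel)+10=k, c(cons)+7=j, e(vowel)+10=o.

zwkjo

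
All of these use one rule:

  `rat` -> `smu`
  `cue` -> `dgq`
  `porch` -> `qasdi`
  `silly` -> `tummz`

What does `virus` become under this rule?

The shift depends on letter class: consonant r→s is +1, but vowel a→m is +12. Vowels shift forward by 12 and consonants shift forward by 1.
Applying it to virus: v(cons)+1=w, i(vowel)+12=u, r(cons)+1=s, u(vowel)+12=g, s(cons)+1=t.

wusgt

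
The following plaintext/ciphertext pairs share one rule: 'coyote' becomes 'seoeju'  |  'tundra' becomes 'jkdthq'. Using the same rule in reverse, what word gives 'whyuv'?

grief

Each letter is shifted forward by 16 in the alphabet (a Caesar shift of +16).
Decoding whyuv: w−16=g, h−16=r, y−16=i, u−16=e, v−16=f.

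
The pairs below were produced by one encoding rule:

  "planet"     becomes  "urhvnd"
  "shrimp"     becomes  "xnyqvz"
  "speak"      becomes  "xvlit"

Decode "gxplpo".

In planet: p→u is +5, l→r is +6, a→h is +7, n→v is +8 — the shift increases by 1 each position. Letter i (0-indexed) is shifted by i+5, so successive shifts are 5, 6, 7, ….
Decoding gxplpo: g−5=b, x−6=r, p−7=i, l−8=d, p−9=g, o−10=e.

bridge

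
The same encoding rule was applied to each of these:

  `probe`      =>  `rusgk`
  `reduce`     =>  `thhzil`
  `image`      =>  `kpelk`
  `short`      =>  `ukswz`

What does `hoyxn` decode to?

The shift increases by 1 at each position, starting from +2: 2, 3, 4, ….
Reversing it on hoyxn: h−2=f, o−3=l, y−4=u, x−5=s, n−6=h.

flush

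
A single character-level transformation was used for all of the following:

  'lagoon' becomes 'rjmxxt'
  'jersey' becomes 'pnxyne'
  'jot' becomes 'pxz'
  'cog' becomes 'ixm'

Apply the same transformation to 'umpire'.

dsvrxn

Vowels shift forward by 9 and consonants shift forward by 6.
Applying it to umpire: u(vowel)+9=d, m(cons)+6=s, p(cons)+6=v, i(vowel)+9=r, r(cons)+6=x, e(vowel)+9=n.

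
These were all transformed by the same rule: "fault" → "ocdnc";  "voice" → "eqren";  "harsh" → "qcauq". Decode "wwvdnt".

The shifts repeat in a cycle of length 2: positions 0,1,… shift by +9, +2, then the pattern repeats.
Reversing it on wwvdnt: w−9=n, w−2=u, v−9=m, d−2=b, n−9=e, t−2=r.

number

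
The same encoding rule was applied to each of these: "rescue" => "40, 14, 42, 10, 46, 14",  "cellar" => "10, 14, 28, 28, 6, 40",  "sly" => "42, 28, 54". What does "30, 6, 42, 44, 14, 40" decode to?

Each letter becomes 2×(its alphabet position, a=1..z=26) + 4.
Decoding 30, 6, 42, 44, 14, 40: 30→(30−4)÷2=13=m, 6→(6−4)÷2=1=a, 42→(42−4)÷2=19=s, 44→(44−4)÷2=20=t, 14→(14−4)÷2=5=e, 40→(40−4)÷2=18=r.

master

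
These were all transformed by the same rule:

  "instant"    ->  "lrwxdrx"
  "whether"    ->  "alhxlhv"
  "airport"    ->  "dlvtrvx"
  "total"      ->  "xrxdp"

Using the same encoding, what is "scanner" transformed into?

wgdrrhv

The shift depends on letter class: consonant n→r is +4, but vowel i→l is +3. Two shifts are in play — +3 for a/e/i/o/u, +4 for every other letter.
Applying it to scanner: s(cons)+4=w, c(cons)+4=g, a(vowel)+3=d, n(cons)+4=r, n(cons)+4=r, e(vowel)+3=h, r(cons)+4=v.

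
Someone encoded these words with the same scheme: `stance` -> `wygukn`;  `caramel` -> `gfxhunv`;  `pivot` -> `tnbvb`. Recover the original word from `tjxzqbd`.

persist

In stance: s→w is +4, t→y is +5, a→g is +6, n→u is +7 — the shift increases by 1 each position. Each letter shifts forward by (position + 4), i.e. 4, 5, 6, … — the shift grows by one for each successive letter.
Reversing it on tjxzqbd: t−4=p, j−5=e, x−6=r, z−7=s, q−8=i, b−9=s, d−10=t.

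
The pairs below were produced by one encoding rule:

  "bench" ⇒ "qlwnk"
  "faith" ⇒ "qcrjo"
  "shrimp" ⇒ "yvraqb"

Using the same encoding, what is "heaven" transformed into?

wnejnq

Read the word backwards and shift each letter +9.
Applying it to heaven: reverse → nevaeh; then shift: n+9=w, e+9=n, v+9=e, a+9=j, e+9=n, h+9=q.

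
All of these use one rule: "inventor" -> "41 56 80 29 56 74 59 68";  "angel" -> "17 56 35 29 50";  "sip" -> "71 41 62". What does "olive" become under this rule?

i(#9)→41 and n(#14)→56: differences scale by 3, so n = 3·pos + 14. With a=1..z=26, the number is 3·pos + 14.
On olive: o=15→59, l=12→50, i=9→41, v=22→80, e=5→29.

59 50 41 80 29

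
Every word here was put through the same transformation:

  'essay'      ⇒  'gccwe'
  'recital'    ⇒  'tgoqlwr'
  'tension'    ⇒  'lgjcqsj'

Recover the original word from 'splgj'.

often

e(4)→g(6) and s(18)→c(2) fit y≡9x+22 (mod 26); the inverse of 9 mod 26 is 3. Each letter's alphabet position (a=0..z=25) is mapped through 9·x+22 mod 26 — an affine cipher.
Decoding splgj: s(18)→3·(18−22)≡14=o; p(15)→3·(15−22)≡5=f; l(11)→3·(11−22)≡19=t; g(6)→3·(6−22)≡4=e; j(9)→3·(9−22)≡13=n (all mod 26).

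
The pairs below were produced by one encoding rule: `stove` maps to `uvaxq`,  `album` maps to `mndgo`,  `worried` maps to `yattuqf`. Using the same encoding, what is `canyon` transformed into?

empaap

The shift depends on letter class: consonant s→u is +2, but vowel o→a is +12. Two shifts are in play — +12 for a/e/i/o/u, +2 for every other letter.
Applying it to canyon: c(cons)+2=e, a(vowel)+12=m, n(cons)+2=p, y(cons)+2=a, o(vowel)+12=a, n(cons)+2=p.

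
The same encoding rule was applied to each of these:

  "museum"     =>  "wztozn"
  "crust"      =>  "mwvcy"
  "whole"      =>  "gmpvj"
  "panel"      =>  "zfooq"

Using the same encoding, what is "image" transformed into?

srbqj

Shifts by position in museum: pos 0: m→w (+10), pos 1: u→z (+5), pos 2: s→t (+1), pos 3: e→o (+10), pos 4: u→z (+5), pos 5: m→n (+1) — repeating every 3. The shifts repeat in a cycle of length 3: positions 0,1,… shift by +10, +5, +1, then the pattern repeats.
For image: i+10=s, m+5=r, a+1=b, g+10=q, e+5=j.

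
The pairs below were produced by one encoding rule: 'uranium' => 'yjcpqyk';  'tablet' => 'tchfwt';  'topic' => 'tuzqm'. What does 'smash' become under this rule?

Each letter's alphabet position (a=0..z=25) is mapped through 5·x+2 mod 26 — an affine cipher.
Applying it to smash: s(18)→5·18+2≡14=o; m(12)→5·12+2≡10=k; a(0)→5·0+2≡2=c; s(18)→5·18+2≡14=o; h(7)→5·7+2≡11=l (all mod 26).

okcol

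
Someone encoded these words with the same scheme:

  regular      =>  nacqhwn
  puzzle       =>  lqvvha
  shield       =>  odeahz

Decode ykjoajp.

Compare letters: r→n is +22, e→a is +22, g→c is +22 — a constant shift. Every letter moves 22 places later in the alphabet, wrapping around z→a.
Decoding ykjoajp: y−22=c, k−22=o, j−22=n, o−22=s, a−22=e, j−22=n, p−22=t.

consent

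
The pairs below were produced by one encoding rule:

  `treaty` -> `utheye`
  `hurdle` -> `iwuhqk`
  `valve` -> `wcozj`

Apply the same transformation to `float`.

In treaty: t→u is +1, r→t is +2, e→h is +3, a→e is +4 — the shift increases by 1 each position. Letter i (0-indexed) is shifted by i+1, so successive shifts are 1, 2, 3, ….
On float: f+1=g, l+2=n, o+3=r, a+4=e, t+5=y.

gnrey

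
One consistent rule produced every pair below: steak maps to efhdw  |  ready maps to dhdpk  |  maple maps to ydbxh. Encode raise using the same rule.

ddleh

The shift depends on letter class: consonant s→e is +12, but vowel e→h is +3. Vowels shift forward by 3 and consonants shift forward by 12.
For raise: r(cons)+12=d, a(vowel)+3=d, i(vowel)+3=l, s(cons)+12=e, e(vowel)+3=h.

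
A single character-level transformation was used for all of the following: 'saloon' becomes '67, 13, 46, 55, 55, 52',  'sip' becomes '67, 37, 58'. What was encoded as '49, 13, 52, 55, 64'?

manor

s(#19)→67 and a(#1)→13: differences scale by 3, so n = 3·pos + 10. The formula is n = 3×(alphabet index, a=1) + 10.
Decoding 49, 13, 52, 55, 64: 49→(49−10)÷3=13=m, 13→(13−10)÷3=1=a, 52→(52−10)÷3=14=n, 55→(55−10)÷3=15=o, 64→(64−10)÷3=18=r.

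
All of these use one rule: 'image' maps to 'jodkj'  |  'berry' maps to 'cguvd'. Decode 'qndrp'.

Each letter shifts forward by (position + 1), i.e. 1, 2, 3, … — the shift grows by one for each successive letter.
Reversing it on qndrp: q−1=p, n−2=l, d−3=a, r−4=n, p−5=k.

plank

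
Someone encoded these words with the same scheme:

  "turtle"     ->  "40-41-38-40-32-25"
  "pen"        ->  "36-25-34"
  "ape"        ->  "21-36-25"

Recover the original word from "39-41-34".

sun

t is letter #20 and maps to 40: an offset of 20. Each letter is replaced by its alphabet position (a=1..z=26) + 20.
Decoding 39-41-34: 39→(39−20)÷1=19=s, 41→(41−20)÷1=21=u, 34→(34−20)÷1=14=n.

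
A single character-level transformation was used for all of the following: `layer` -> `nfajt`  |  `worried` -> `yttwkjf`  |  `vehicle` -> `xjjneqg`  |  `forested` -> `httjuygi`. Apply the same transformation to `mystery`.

oduygwa

Shifts by position in layer: pos 0: l→n (+2), pos 1: a→f (+5), pos 2: y→a (+2), pos 3: e→j (+5) — repeating every 2. A repeating key of period 2 is used — shifts +2, +5 over and over.
Applying it to mystery: m+2=o, y+5=d, s+2=u, t+5=y, e+2=g, r+5=w, y+2=a.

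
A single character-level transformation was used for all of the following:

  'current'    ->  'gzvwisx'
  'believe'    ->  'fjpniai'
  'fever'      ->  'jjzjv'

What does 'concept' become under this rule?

Shifts by position in current: pos 0: c→g (+4), pos 1: u→z (+5), pos 2: r→v (+4), pos 3: r→w (+5) — repeating every 2. A repeating key of period 2 is used — shifts +4, +5 over and over.
On concept: c+4=g, o+5=t, n+4=r, c+5=h, e+4=i, p+5=u, t+4=x.

gtrhiux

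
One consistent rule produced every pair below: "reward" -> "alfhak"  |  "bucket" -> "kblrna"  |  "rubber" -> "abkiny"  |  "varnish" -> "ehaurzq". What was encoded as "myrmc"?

drift

The shifts repeat in a cycle of length 2: positions 0,1,… shift by +9, +7, then the pattern repeats.
Undoing it on myrmc: m−9=d, y−7=r, r−9=i, m−7=f, c−9=t.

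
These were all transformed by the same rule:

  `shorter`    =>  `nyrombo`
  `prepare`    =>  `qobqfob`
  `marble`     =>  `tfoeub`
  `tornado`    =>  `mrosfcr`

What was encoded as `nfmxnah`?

Treating letters as 0–25, the rule is x ↦ 25x + 5 (mod 26).
Decoding nfmxnah: n(13)→25·(13−5)≡18=s; f(5)→25·(5−5)≡0=a; m(12)→25·(12−5)≡19=t; x(23)→25·(23−5)≡8=i; n(13)→25·(13−5)≡18=s; a(0)→25·(0−5)≡5=f; h(7)→25·(7−5)≡24=y (all mod 26).

satisfy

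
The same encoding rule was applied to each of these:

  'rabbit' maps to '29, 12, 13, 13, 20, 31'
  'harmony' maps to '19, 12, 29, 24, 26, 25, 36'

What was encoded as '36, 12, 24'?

yam

r is letter #18 and maps to 29: an offset of 11. Letters become their 1-based position plus 11 (so a→12, b→13, …).
Reversing it on 36, 12, 24: 36→(36−11)÷1=25=y, 12→(12−11)÷1=1=a, 24→(24−11)÷1=13=m.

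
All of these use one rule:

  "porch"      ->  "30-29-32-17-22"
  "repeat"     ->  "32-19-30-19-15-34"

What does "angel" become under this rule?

15-28-21-19-26

The number is (letter's place in the alphabet, a=1) + 14.
For angel: a=1→15, n=14→28, g=7→21, e=5→19, l=12→26.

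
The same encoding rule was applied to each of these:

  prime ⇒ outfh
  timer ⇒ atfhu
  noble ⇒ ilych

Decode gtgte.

p(15)→o(14) and r(17)→u(20) fit y≡3x+21 (mod 26); the inverse of 3 mod 26 is 9. This is an affine cipher: with a=0,…,z=25, each position x becomes (3x+21) mod 26.
Reversing it on gtgte: g(6)→9·(6−21)≡21=v; t(19)→9·(19−21)≡8=i; g(6)→9·(6−21)≡21=v; t(19)→9·(19−21)≡8=i; e(4)→9·(4−21)≡3=d (all mod 26).

vivid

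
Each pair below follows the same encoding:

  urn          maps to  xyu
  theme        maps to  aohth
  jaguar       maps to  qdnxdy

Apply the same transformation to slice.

zsljh

The shift depends on letter class: consonant r→y is +7, but vowel u→x is +3. Two shifts are in play — +3 for a/e/i/o/u, +7 for every other letter.
On slice: s(cons)+7=z, l(cons)+7=s, i(vowel)+3=l, c(cons)+7=j, e(vowel)+3=h.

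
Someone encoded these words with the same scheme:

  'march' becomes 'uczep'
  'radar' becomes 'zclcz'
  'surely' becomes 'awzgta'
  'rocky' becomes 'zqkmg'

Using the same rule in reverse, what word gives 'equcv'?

It's a Vigenère-style cipher with numeric key [8,2]: position i shifts by key[i mod 2].
Reversing it on equcv: e−8=w, q−2=o, u−8=m, c−2=a, v−8=n.

woman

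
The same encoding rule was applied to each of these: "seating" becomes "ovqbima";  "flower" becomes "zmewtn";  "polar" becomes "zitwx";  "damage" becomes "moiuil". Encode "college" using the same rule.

The output letters match the input read backwards, each shifted +8: seating reversed is gnitaes. Two steps: reverse the string, then apply a Caesar shift of +8.
On college: reverse → egelloc; then shift: e+8=m, g+8=o, e+8=m, l+8=t, l+8=t, o+8=w, c+8=k.

momttwk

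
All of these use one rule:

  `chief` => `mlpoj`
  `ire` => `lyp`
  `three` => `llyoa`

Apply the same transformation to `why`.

Read the word backwards and shift each letter +7.
For why: reverse → yhw; then shift: y+7=f, h+7=o, w+7=d.

fod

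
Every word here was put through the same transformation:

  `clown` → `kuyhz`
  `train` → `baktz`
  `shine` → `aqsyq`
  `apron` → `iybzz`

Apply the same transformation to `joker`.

rxupd

In clown: c→k is +8, l→u is +9, o→y is +10, w→h is +11 — the shift increases by 1 each position. Each letter shifts forward by (position + 8), i.e. 8, 9, 10, … — the shift grows by one for each successive letter.
Applying it to joker: j+8=r, o+9=x, k+10=u, e+11=p, r+12=d.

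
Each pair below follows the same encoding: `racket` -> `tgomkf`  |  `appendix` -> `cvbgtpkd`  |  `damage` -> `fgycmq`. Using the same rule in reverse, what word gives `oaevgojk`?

Shifts by position in racket: pos 0: r→t (+2), pos 1: a→g (+6), pos 2: c→o (+12), pos 3: k→m (+2), pos 4: e→k (+6), pos 5: t→f (+12) — repeating every 3. It's a Vigenère-style cipher with numeric key [2,6,12]: position i shifts by key[i mod 3].
Decoding oaevgojk: o−2=m, a−6=u, e−12=s, v−2=t, g−6=a, o−12=c, j−2=h, k−6=e.

mustache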